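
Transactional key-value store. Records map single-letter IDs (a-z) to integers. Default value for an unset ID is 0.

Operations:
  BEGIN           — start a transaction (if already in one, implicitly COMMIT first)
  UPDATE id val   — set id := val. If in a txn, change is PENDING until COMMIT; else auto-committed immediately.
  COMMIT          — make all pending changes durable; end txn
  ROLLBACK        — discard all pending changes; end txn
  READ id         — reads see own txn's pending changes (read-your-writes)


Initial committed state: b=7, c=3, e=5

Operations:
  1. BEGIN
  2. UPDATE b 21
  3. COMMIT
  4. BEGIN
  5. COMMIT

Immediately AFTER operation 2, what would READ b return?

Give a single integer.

Initial committed: {b=7, c=3, e=5}
Op 1: BEGIN: in_txn=True, pending={}
Op 2: UPDATE b=21 (pending; pending now {b=21})
After op 2: visible(b) = 21 (pending={b=21}, committed={b=7, c=3, e=5})

Answer: 21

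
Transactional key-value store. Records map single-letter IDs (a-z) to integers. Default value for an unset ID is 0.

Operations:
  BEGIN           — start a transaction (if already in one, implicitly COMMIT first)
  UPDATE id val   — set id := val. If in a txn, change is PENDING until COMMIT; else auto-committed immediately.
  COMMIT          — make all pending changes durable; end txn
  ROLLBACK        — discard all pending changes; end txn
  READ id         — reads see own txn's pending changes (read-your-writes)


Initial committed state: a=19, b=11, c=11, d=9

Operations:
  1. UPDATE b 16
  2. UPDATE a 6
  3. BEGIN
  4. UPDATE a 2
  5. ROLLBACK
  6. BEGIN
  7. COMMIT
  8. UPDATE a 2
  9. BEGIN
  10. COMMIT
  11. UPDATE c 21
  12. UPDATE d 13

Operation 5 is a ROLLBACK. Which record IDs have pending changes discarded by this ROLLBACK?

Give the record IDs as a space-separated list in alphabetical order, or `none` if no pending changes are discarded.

Initial committed: {a=19, b=11, c=11, d=9}
Op 1: UPDATE b=16 (auto-commit; committed b=16)
Op 2: UPDATE a=6 (auto-commit; committed a=6)
Op 3: BEGIN: in_txn=True, pending={}
Op 4: UPDATE a=2 (pending; pending now {a=2})
Op 5: ROLLBACK: discarded pending ['a']; in_txn=False
Op 6: BEGIN: in_txn=True, pending={}
Op 7: COMMIT: merged [] into committed; committed now {a=6, b=16, c=11, d=9}
Op 8: UPDATE a=2 (auto-commit; committed a=2)
Op 9: BEGIN: in_txn=True, pending={}
Op 10: COMMIT: merged [] into committed; committed now {a=2, b=16, c=11, d=9}
Op 11: UPDATE c=21 (auto-commit; committed c=21)
Op 12: UPDATE d=13 (auto-commit; committed d=13)
ROLLBACK at op 5 discards: ['a']

Answer: a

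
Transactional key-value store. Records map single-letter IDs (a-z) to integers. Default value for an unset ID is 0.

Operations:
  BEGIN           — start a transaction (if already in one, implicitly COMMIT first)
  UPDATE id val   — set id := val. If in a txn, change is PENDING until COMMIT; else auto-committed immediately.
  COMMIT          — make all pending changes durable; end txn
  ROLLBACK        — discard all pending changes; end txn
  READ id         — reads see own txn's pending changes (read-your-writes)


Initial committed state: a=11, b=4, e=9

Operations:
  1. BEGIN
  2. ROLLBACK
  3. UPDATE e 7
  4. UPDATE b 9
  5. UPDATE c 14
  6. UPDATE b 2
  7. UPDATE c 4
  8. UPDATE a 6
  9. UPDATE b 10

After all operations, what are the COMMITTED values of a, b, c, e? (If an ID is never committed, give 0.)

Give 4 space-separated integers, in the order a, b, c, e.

Answer: 6 10 4 7

Derivation:
Initial committed: {a=11, b=4, e=9}
Op 1: BEGIN: in_txn=True, pending={}
Op 2: ROLLBACK: discarded pending []; in_txn=False
Op 3: UPDATE e=7 (auto-commit; committed e=7)
Op 4: UPDATE b=9 (auto-commit; committed b=9)
Op 5: UPDATE c=14 (auto-commit; committed c=14)
Op 6: UPDATE b=2 (auto-commit; committed b=2)
Op 7: UPDATE c=4 (auto-commit; committed c=4)
Op 8: UPDATE a=6 (auto-commit; committed a=6)
Op 9: UPDATE b=10 (auto-commit; committed b=10)
Final committed: {a=6, b=10, c=4, e=7}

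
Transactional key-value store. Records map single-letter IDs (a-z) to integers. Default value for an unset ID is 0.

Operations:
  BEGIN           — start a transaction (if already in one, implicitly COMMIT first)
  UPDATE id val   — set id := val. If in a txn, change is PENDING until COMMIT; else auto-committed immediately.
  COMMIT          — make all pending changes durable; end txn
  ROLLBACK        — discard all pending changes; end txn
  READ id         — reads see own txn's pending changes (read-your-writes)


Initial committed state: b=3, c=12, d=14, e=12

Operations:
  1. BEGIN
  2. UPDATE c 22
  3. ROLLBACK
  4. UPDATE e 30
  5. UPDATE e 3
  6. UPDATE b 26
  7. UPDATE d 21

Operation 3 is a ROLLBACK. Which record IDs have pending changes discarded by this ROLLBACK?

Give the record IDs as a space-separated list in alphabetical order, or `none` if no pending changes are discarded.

Initial committed: {b=3, c=12, d=14, e=12}
Op 1: BEGIN: in_txn=True, pending={}
Op 2: UPDATE c=22 (pending; pending now {c=22})
Op 3: ROLLBACK: discarded pending ['c']; in_txn=False
Op 4: UPDATE e=30 (auto-commit; committed e=30)
Op 5: UPDATE e=3 (auto-commit; committed e=3)
Op 6: UPDATE b=26 (auto-commit; committed b=26)
Op 7: UPDATE d=21 (auto-commit; committed d=21)
ROLLBACK at op 3 discards: ['c']

Answer: c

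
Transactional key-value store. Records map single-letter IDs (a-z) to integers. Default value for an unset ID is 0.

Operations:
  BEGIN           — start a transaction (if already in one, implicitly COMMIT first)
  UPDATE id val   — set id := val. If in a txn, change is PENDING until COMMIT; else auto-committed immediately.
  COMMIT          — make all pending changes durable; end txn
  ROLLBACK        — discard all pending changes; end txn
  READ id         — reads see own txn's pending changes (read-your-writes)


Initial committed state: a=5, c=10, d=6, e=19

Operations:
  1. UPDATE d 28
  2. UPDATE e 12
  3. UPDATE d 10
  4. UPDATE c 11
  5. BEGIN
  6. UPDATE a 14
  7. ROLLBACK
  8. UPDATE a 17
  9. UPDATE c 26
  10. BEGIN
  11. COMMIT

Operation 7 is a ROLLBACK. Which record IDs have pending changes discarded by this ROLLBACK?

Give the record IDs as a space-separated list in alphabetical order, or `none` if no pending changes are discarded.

Answer: a

Derivation:
Initial committed: {a=5, c=10, d=6, e=19}
Op 1: UPDATE d=28 (auto-commit; committed d=28)
Op 2: UPDATE e=12 (auto-commit; committed e=12)
Op 3: UPDATE d=10 (auto-commit; committed d=10)
Op 4: UPDATE c=11 (auto-commit; committed c=11)
Op 5: BEGIN: in_txn=True, pending={}
Op 6: UPDATE a=14 (pending; pending now {a=14})
Op 7: ROLLBACK: discarded pending ['a']; in_txn=False
Op 8: UPDATE a=17 (auto-commit; committed a=17)
Op 9: UPDATE c=26 (auto-commit; committed c=26)
Op 10: BEGIN: in_txn=True, pending={}
Op 11: COMMIT: merged [] into committed; committed now {a=17, c=26, d=10, e=12}
ROLLBACK at op 7 discards: ['a']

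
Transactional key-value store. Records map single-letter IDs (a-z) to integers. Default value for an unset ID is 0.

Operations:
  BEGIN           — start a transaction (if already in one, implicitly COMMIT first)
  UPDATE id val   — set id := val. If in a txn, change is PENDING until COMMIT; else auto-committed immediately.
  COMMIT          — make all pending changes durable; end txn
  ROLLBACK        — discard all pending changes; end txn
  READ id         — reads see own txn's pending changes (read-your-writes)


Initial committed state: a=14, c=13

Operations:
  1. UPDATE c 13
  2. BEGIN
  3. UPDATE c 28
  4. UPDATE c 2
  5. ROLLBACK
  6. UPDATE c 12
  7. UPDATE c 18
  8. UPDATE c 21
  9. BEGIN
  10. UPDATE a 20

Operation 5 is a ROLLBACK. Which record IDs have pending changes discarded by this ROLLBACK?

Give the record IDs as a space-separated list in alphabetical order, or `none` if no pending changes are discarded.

Answer: c

Derivation:
Initial committed: {a=14, c=13}
Op 1: UPDATE c=13 (auto-commit; committed c=13)
Op 2: BEGIN: in_txn=True, pending={}
Op 3: UPDATE c=28 (pending; pending now {c=28})
Op 4: UPDATE c=2 (pending; pending now {c=2})
Op 5: ROLLBACK: discarded pending ['c']; in_txn=False
Op 6: UPDATE c=12 (auto-commit; committed c=12)
Op 7: UPDATE c=18 (auto-commit; committed c=18)
Op 8: UPDATE c=21 (auto-commit; committed c=21)
Op 9: BEGIN: in_txn=True, pending={}
Op 10: UPDATE a=20 (pending; pending now {a=20})
ROLLBACK at op 5 discards: ['c']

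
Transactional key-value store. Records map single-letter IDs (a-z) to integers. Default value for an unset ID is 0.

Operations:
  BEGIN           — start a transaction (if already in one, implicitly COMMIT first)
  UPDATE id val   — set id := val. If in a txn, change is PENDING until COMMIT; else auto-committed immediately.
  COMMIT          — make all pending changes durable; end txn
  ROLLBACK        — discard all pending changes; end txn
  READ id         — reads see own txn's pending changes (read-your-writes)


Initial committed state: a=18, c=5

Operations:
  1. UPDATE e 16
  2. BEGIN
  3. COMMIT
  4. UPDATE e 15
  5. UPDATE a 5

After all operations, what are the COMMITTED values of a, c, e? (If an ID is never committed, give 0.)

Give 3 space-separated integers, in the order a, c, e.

Initial committed: {a=18, c=5}
Op 1: UPDATE e=16 (auto-commit; committed e=16)
Op 2: BEGIN: in_txn=True, pending={}
Op 3: COMMIT: merged [] into committed; committed now {a=18, c=5, e=16}
Op 4: UPDATE e=15 (auto-commit; committed e=15)
Op 5: UPDATE a=5 (auto-commit; committed a=5)
Final committed: {a=5, c=5, e=15}

Answer: 5 5 15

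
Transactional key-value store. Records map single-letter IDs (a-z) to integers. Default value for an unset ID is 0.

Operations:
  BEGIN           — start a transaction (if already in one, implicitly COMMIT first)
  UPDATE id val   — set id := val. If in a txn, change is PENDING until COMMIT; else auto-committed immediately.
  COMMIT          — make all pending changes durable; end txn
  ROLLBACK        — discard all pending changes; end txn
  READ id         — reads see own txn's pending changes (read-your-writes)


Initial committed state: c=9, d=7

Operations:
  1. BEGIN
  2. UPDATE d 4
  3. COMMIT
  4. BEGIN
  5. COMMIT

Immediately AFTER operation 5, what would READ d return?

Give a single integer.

Initial committed: {c=9, d=7}
Op 1: BEGIN: in_txn=True, pending={}
Op 2: UPDATE d=4 (pending; pending now {d=4})
Op 3: COMMIT: merged ['d'] into committed; committed now {c=9, d=4}
Op 4: BEGIN: in_txn=True, pending={}
Op 5: COMMIT: merged [] into committed; committed now {c=9, d=4}
After op 5: visible(d) = 4 (pending={}, committed={c=9, d=4})

Answer: 4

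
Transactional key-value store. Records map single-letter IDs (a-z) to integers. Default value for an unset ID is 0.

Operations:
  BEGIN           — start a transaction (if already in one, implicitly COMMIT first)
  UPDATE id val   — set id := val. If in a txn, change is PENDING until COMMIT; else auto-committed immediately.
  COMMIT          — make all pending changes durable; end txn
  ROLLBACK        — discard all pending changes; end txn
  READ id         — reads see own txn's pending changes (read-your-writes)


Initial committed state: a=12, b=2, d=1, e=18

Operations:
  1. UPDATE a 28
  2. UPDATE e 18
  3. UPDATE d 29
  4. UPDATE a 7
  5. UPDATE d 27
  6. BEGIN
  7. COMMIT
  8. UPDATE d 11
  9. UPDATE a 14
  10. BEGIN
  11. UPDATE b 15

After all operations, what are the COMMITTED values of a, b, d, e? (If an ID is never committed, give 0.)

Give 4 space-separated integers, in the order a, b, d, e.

Answer: 14 2 11 18

Derivation:
Initial committed: {a=12, b=2, d=1, e=18}
Op 1: UPDATE a=28 (auto-commit; committed a=28)
Op 2: UPDATE e=18 (auto-commit; committed e=18)
Op 3: UPDATE d=29 (auto-commit; committed d=29)
Op 4: UPDATE a=7 (auto-commit; committed a=7)
Op 5: UPDATE d=27 (auto-commit; committed d=27)
Op 6: BEGIN: in_txn=True, pending={}
Op 7: COMMIT: merged [] into committed; committed now {a=7, b=2, d=27, e=18}
Op 8: UPDATE d=11 (auto-commit; committed d=11)
Op 9: UPDATE a=14 (auto-commit; committed a=14)
Op 10: BEGIN: in_txn=True, pending={}
Op 11: UPDATE b=15 (pending; pending now {b=15})
Final committed: {a=14, b=2, d=11, e=18}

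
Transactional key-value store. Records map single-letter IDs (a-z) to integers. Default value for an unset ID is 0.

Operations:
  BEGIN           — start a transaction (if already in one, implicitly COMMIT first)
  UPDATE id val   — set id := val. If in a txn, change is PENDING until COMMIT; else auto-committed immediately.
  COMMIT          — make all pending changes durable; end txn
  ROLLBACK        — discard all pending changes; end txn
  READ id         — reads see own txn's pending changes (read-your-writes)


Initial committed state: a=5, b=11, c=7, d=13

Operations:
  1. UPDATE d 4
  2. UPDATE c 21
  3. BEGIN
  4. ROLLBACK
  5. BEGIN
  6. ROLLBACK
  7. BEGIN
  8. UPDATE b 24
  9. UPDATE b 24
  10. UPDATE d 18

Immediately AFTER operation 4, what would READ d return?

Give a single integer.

Initial committed: {a=5, b=11, c=7, d=13}
Op 1: UPDATE d=4 (auto-commit; committed d=4)
Op 2: UPDATE c=21 (auto-commit; committed c=21)
Op 3: BEGIN: in_txn=True, pending={}
Op 4: ROLLBACK: discarded pending []; in_txn=False
After op 4: visible(d) = 4 (pending={}, committed={a=5, b=11, c=21, d=4})

Answer: 4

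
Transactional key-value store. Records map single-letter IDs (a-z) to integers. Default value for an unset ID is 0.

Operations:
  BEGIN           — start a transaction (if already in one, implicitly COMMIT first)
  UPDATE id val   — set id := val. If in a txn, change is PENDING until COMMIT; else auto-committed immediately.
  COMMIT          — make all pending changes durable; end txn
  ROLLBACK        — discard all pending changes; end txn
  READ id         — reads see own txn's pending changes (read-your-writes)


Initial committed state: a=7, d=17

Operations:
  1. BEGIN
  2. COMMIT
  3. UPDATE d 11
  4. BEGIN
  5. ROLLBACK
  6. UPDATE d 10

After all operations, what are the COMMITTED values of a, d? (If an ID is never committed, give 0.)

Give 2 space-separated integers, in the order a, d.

Answer: 7 10

Derivation:
Initial committed: {a=7, d=17}
Op 1: BEGIN: in_txn=True, pending={}
Op 2: COMMIT: merged [] into committed; committed now {a=7, d=17}
Op 3: UPDATE d=11 (auto-commit; committed d=11)
Op 4: BEGIN: in_txn=True, pending={}
Op 5: ROLLBACK: discarded pending []; in_txn=False
Op 6: UPDATE d=10 (auto-commit; committed d=10)
Final committed: {a=7, d=10}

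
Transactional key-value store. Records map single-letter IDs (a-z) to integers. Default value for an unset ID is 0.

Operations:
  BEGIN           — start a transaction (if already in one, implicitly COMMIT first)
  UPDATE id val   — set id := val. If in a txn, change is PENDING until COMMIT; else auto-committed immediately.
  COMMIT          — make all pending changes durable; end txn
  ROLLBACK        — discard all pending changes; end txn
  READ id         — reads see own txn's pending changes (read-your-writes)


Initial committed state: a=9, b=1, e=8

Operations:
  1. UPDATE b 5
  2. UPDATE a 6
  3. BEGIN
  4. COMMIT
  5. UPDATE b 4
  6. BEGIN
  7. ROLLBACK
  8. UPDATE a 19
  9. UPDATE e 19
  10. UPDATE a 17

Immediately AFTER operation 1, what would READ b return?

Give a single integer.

Answer: 5

Derivation:
Initial committed: {a=9, b=1, e=8}
Op 1: UPDATE b=5 (auto-commit; committed b=5)
After op 1: visible(b) = 5 (pending={}, committed={a=9, b=5, e=8})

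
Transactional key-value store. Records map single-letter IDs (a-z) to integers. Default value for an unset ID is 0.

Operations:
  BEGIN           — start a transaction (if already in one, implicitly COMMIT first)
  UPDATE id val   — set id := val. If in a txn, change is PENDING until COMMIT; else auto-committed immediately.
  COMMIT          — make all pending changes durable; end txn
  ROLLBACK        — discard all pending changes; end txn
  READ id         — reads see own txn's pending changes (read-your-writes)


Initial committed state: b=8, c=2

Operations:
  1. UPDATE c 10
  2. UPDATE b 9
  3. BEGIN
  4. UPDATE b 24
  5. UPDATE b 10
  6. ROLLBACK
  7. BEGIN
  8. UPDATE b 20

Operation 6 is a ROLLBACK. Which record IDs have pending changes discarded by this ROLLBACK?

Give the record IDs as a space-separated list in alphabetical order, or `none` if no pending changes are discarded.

Initial committed: {b=8, c=2}
Op 1: UPDATE c=10 (auto-commit; committed c=10)
Op 2: UPDATE b=9 (auto-commit; committed b=9)
Op 3: BEGIN: in_txn=True, pending={}
Op 4: UPDATE b=24 (pending; pending now {b=24})
Op 5: UPDATE b=10 (pending; pending now {b=10})
Op 6: ROLLBACK: discarded pending ['b']; in_txn=False
Op 7: BEGIN: in_txn=True, pending={}
Op 8: UPDATE b=20 (pending; pending now {b=20})
ROLLBACK at op 6 discards: ['b']

Answer: b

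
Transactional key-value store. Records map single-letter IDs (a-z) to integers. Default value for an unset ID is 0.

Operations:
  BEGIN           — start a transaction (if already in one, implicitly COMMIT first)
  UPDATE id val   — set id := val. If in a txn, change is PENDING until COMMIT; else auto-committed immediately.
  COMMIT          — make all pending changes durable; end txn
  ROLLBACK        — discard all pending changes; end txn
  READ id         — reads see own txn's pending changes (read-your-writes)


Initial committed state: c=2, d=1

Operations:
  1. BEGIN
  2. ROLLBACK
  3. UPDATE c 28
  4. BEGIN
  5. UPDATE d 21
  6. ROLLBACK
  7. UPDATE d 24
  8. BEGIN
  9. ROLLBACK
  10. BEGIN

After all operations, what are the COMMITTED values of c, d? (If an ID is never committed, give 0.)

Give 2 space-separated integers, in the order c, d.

Answer: 28 24

Derivation:
Initial committed: {c=2, d=1}
Op 1: BEGIN: in_txn=True, pending={}
Op 2: ROLLBACK: discarded pending []; in_txn=False
Op 3: UPDATE c=28 (auto-commit; committed c=28)
Op 4: BEGIN: in_txn=True, pending={}
Op 5: UPDATE d=21 (pending; pending now {d=21})
Op 6: ROLLBACK: discarded pending ['d']; in_txn=False
Op 7: UPDATE d=24 (auto-commit; committed d=24)
Op 8: BEGIN: in_txn=True, pending={}
Op 9: ROLLBACK: discarded pending []; in_txn=False
Op 10: BEGIN: in_txn=True, pending={}
Final committed: {c=28, d=24}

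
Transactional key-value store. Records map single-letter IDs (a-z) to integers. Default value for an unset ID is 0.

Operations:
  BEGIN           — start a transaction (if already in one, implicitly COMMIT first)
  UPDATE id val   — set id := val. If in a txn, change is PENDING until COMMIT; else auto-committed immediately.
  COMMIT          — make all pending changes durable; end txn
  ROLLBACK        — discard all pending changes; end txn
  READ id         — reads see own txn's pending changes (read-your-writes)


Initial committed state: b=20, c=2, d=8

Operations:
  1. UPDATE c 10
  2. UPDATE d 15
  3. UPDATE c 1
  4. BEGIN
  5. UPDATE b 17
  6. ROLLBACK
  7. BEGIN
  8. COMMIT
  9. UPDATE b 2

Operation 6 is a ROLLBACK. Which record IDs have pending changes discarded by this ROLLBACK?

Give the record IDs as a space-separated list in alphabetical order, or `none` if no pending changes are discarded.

Initial committed: {b=20, c=2, d=8}
Op 1: UPDATE c=10 (auto-commit; committed c=10)
Op 2: UPDATE d=15 (auto-commit; committed d=15)
Op 3: UPDATE c=1 (auto-commit; committed c=1)
Op 4: BEGIN: in_txn=True, pending={}
Op 5: UPDATE b=17 (pending; pending now {b=17})
Op 6: ROLLBACK: discarded pending ['b']; in_txn=False
Op 7: BEGIN: in_txn=True, pending={}
Op 8: COMMIT: merged [] into committed; committed now {b=20, c=1, d=15}
Op 9: UPDATE b=2 (auto-commit; committed b=2)
ROLLBACK at op 6 discards: ['b']

Answer: b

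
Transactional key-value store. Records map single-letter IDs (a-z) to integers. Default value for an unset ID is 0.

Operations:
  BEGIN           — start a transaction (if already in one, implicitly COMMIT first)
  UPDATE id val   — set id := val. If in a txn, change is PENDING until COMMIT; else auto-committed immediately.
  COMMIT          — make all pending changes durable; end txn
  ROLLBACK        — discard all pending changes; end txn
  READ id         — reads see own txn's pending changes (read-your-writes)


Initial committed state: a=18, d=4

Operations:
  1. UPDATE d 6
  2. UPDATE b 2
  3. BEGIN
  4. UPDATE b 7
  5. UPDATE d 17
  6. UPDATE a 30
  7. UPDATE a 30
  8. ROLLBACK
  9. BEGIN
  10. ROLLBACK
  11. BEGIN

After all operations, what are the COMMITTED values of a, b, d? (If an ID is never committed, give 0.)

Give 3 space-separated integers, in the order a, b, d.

Initial committed: {a=18, d=4}
Op 1: UPDATE d=6 (auto-commit; committed d=6)
Op 2: UPDATE b=2 (auto-commit; committed b=2)
Op 3: BEGIN: in_txn=True, pending={}
Op 4: UPDATE b=7 (pending; pending now {b=7})
Op 5: UPDATE d=17 (pending; pending now {b=7, d=17})
Op 6: UPDATE a=30 (pending; pending now {a=30, b=7, d=17})
Op 7: UPDATE a=30 (pending; pending now {a=30, b=7, d=17})
Op 8: ROLLBACK: discarded pending ['a', 'b', 'd']; in_txn=False
Op 9: BEGIN: in_txn=True, pending={}
Op 10: ROLLBACK: discarded pending []; in_txn=False
Op 11: BEGIN: in_txn=True, pending={}
Final committed: {a=18, b=2, d=6}

Answer: 18 2 6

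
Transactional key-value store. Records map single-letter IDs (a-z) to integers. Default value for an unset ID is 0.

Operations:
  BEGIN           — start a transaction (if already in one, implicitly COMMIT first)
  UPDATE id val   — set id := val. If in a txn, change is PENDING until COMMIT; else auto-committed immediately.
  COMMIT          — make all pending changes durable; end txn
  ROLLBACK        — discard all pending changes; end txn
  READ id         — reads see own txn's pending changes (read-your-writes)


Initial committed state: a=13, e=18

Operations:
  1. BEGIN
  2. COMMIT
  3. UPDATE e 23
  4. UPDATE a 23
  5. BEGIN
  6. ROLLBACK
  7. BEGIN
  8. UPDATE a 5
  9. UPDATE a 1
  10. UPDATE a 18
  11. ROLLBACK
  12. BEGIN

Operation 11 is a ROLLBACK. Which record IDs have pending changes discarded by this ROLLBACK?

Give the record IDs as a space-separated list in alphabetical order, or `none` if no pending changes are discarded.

Initial committed: {a=13, e=18}
Op 1: BEGIN: in_txn=True, pending={}
Op 2: COMMIT: merged [] into committed; committed now {a=13, e=18}
Op 3: UPDATE e=23 (auto-commit; committed e=23)
Op 4: UPDATE a=23 (auto-commit; committed a=23)
Op 5: BEGIN: in_txn=True, pending={}
Op 6: ROLLBACK: discarded pending []; in_txn=False
Op 7: BEGIN: in_txn=True, pending={}
Op 8: UPDATE a=5 (pending; pending now {a=5})
Op 9: UPDATE a=1 (pending; pending now {a=1})
Op 10: UPDATE a=18 (pending; pending now {a=18})
Op 11: ROLLBACK: discarded pending ['a']; in_txn=False
Op 12: BEGIN: in_txn=True, pending={}
ROLLBACK at op 11 discards: ['a']

Answer: a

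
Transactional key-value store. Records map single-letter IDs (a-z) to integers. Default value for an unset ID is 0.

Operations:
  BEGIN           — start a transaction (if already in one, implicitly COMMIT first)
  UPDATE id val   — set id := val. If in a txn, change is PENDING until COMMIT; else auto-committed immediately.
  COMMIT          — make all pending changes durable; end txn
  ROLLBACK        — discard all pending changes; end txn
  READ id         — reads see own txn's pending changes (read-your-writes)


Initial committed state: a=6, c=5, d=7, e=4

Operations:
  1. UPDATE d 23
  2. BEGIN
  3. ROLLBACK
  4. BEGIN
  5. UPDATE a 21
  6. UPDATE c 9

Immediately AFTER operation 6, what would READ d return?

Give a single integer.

Answer: 23

Derivation:
Initial committed: {a=6, c=5, d=7, e=4}
Op 1: UPDATE d=23 (auto-commit; committed d=23)
Op 2: BEGIN: in_txn=True, pending={}
Op 3: ROLLBACK: discarded pending []; in_txn=False
Op 4: BEGIN: in_txn=True, pending={}
Op 5: UPDATE a=21 (pending; pending now {a=21})
Op 6: UPDATE c=9 (pending; pending now {a=21, c=9})
After op 6: visible(d) = 23 (pending={a=21, c=9}, committed={a=6, c=5, d=23, e=4})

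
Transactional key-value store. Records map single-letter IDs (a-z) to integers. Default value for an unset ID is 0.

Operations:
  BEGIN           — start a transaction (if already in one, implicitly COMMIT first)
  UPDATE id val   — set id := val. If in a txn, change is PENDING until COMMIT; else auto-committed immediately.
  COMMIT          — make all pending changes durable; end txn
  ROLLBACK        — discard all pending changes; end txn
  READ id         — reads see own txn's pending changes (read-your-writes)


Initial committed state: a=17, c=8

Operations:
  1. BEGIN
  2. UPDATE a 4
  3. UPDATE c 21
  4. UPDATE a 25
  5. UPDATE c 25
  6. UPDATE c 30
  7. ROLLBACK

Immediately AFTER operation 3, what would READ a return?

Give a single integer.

Initial committed: {a=17, c=8}
Op 1: BEGIN: in_txn=True, pending={}
Op 2: UPDATE a=4 (pending; pending now {a=4})
Op 3: UPDATE c=21 (pending; pending now {a=4, c=21})
After op 3: visible(a) = 4 (pending={a=4, c=21}, committed={a=17, c=8})

Answer: 4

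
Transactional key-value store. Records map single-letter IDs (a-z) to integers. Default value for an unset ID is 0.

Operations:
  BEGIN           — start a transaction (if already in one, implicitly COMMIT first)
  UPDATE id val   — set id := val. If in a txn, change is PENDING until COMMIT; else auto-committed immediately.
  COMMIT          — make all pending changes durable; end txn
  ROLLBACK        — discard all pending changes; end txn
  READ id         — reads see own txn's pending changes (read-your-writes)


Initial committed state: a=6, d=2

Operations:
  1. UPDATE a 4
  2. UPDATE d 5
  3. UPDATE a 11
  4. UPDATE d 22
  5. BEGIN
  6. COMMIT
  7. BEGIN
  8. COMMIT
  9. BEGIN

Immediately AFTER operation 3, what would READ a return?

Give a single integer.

Initial committed: {a=6, d=2}
Op 1: UPDATE a=4 (auto-commit; committed a=4)
Op 2: UPDATE d=5 (auto-commit; committed d=5)
Op 3: UPDATE a=11 (auto-commit; committed a=11)
After op 3: visible(a) = 11 (pending={}, committed={a=11, d=5})

Answer: 11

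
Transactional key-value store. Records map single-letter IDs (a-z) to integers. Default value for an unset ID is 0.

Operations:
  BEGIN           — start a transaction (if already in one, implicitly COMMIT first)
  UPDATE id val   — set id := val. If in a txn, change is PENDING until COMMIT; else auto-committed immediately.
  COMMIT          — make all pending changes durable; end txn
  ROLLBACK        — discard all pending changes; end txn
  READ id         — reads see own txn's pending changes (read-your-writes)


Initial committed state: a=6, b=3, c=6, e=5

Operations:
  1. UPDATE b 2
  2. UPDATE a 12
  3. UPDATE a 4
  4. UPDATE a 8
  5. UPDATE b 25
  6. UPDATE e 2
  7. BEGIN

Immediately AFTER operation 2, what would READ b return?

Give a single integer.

Answer: 2

Derivation:
Initial committed: {a=6, b=3, c=6, e=5}
Op 1: UPDATE b=2 (auto-commit; committed b=2)
Op 2: UPDATE a=12 (auto-commit; committed a=12)
After op 2: visible(b) = 2 (pending={}, committed={a=12, b=2, c=6, e=5})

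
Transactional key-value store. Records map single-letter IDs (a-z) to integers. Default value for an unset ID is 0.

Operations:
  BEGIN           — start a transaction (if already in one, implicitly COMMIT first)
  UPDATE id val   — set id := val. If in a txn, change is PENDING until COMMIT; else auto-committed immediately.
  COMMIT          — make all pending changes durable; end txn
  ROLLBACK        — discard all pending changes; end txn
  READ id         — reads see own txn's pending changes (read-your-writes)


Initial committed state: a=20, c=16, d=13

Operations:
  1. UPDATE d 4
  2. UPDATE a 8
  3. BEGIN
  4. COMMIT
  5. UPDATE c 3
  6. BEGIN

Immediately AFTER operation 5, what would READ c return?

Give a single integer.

Initial committed: {a=20, c=16, d=13}
Op 1: UPDATE d=4 (auto-commit; committed d=4)
Op 2: UPDATE a=8 (auto-commit; committed a=8)
Op 3: BEGIN: in_txn=True, pending={}
Op 4: COMMIT: merged [] into committed; committed now {a=8, c=16, d=4}
Op 5: UPDATE c=3 (auto-commit; committed c=3)
After op 5: visible(c) = 3 (pending={}, committed={a=8, c=3, d=4})

Answer: 3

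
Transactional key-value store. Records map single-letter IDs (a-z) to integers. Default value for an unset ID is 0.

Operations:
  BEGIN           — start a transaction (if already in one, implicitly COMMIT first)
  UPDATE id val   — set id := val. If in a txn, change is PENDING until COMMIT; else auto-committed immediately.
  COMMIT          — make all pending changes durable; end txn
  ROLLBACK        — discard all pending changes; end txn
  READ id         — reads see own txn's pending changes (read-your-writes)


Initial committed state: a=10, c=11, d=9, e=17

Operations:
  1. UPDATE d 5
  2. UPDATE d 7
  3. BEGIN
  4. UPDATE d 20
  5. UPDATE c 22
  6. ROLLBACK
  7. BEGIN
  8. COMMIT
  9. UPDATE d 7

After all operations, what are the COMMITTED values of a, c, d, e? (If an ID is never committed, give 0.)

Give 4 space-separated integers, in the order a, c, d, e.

Initial committed: {a=10, c=11, d=9, e=17}
Op 1: UPDATE d=5 (auto-commit; committed d=5)
Op 2: UPDATE d=7 (auto-commit; committed d=7)
Op 3: BEGIN: in_txn=True, pending={}
Op 4: UPDATE d=20 (pending; pending now {d=20})
Op 5: UPDATE c=22 (pending; pending now {c=22, d=20})
Op 6: ROLLBACK: discarded pending ['c', 'd']; in_txn=False
Op 7: BEGIN: in_txn=True, pending={}
Op 8: COMMIT: merged [] into committed; committed now {a=10, c=11, d=7, e=17}
Op 9: UPDATE d=7 (auto-commit; committed d=7)
Final committed: {a=10, c=11, d=7, e=17}

Answer: 10 11 7 17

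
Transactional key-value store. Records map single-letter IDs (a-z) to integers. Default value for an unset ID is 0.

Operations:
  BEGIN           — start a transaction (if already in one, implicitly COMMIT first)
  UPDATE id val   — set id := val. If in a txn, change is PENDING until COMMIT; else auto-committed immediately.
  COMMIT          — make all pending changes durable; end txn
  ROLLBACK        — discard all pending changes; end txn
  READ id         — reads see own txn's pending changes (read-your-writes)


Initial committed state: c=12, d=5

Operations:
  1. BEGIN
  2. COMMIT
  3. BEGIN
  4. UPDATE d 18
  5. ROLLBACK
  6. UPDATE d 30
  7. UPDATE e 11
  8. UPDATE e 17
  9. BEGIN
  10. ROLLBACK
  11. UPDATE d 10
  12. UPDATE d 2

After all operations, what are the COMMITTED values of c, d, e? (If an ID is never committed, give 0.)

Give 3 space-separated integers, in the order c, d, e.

Initial committed: {c=12, d=5}
Op 1: BEGIN: in_txn=True, pending={}
Op 2: COMMIT: merged [] into committed; committed now {c=12, d=5}
Op 3: BEGIN: in_txn=True, pending={}
Op 4: UPDATE d=18 (pending; pending now {d=18})
Op 5: ROLLBACK: discarded pending ['d']; in_txn=False
Op 6: UPDATE d=30 (auto-commit; committed d=30)
Op 7: UPDATE e=11 (auto-commit; committed e=11)
Op 8: UPDATE e=17 (auto-commit; committed e=17)
Op 9: BEGIN: in_txn=True, pending={}
Op 10: ROLLBACK: discarded pending []; in_txn=False
Op 11: UPDATE d=10 (auto-commit; committed d=10)
Op 12: UPDATE d=2 (auto-commit; committed d=2)
Final committed: {c=12, d=2, e=17}

Answer: 12 2 17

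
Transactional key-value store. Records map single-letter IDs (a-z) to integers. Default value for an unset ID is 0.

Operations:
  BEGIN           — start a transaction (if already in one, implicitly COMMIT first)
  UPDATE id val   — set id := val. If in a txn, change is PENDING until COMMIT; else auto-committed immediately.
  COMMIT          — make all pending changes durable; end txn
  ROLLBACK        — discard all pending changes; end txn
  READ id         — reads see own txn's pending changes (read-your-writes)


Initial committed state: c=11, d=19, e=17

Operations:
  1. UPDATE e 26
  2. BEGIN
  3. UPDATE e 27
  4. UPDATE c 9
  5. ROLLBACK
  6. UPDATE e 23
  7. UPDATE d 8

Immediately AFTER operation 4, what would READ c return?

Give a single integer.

Answer: 9

Derivation:
Initial committed: {c=11, d=19, e=17}
Op 1: UPDATE e=26 (auto-commit; committed e=26)
Op 2: BEGIN: in_txn=True, pending={}
Op 3: UPDATE e=27 (pending; pending now {e=27})
Op 4: UPDATE c=9 (pending; pending now {c=9, e=27})
After op 4: visible(c) = 9 (pending={c=9, e=27}, committed={c=11, d=19, e=26})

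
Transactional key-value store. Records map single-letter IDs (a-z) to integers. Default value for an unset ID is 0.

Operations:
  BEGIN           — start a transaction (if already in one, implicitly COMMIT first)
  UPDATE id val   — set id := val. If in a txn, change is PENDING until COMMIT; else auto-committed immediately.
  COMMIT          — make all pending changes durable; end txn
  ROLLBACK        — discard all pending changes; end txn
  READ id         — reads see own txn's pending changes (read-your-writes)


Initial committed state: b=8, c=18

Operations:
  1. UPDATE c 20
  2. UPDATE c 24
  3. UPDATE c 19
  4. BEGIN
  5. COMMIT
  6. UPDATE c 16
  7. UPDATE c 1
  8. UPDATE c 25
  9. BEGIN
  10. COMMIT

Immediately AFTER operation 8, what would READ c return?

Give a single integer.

Initial committed: {b=8, c=18}
Op 1: UPDATE c=20 (auto-commit; committed c=20)
Op 2: UPDATE c=24 (auto-commit; committed c=24)
Op 3: UPDATE c=19 (auto-commit; committed c=19)
Op 4: BEGIN: in_txn=True, pending={}
Op 5: COMMIT: merged [] into committed; committed now {b=8, c=19}
Op 6: UPDATE c=16 (auto-commit; committed c=16)
Op 7: UPDATE c=1 (auto-commit; committed c=1)
Op 8: UPDATE c=25 (auto-commit; committed c=25)
After op 8: visible(c) = 25 (pending={}, committed={b=8, c=25})

Answer: 25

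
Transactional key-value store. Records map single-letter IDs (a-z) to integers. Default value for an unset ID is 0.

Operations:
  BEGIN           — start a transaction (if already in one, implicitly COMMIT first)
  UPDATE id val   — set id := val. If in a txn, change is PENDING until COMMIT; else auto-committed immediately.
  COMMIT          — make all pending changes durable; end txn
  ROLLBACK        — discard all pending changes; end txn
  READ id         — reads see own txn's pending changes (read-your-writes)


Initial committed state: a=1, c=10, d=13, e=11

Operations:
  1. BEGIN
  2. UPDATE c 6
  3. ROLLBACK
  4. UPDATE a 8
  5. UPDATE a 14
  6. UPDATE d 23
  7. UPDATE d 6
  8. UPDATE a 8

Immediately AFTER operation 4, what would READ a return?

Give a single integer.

Initial committed: {a=1, c=10, d=13, e=11}
Op 1: BEGIN: in_txn=True, pending={}
Op 2: UPDATE c=6 (pending; pending now {c=6})
Op 3: ROLLBACK: discarded pending ['c']; in_txn=False
Op 4: UPDATE a=8 (auto-commit; committed a=8)
After op 4: visible(a) = 8 (pending={}, committed={a=8, c=10, d=13, e=11})

Answer: 8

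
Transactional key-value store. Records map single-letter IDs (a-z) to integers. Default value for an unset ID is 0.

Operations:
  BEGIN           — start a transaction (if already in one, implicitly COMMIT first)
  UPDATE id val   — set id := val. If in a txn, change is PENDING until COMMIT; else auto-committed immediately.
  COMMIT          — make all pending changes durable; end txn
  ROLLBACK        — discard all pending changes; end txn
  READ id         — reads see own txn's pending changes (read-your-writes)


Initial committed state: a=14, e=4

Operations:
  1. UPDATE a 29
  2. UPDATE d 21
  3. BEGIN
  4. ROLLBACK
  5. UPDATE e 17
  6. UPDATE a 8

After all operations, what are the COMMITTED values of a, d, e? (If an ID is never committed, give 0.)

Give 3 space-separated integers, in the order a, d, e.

Initial committed: {a=14, e=4}
Op 1: UPDATE a=29 (auto-commit; committed a=29)
Op 2: UPDATE d=21 (auto-commit; committed d=21)
Op 3: BEGIN: in_txn=True, pending={}
Op 4: ROLLBACK: discarded pending []; in_txn=False
Op 5: UPDATE e=17 (auto-commit; committed e=17)
Op 6: UPDATE a=8 (auto-commit; committed a=8)
Final committed: {a=8, d=21, e=17}

Answer: 8 21 17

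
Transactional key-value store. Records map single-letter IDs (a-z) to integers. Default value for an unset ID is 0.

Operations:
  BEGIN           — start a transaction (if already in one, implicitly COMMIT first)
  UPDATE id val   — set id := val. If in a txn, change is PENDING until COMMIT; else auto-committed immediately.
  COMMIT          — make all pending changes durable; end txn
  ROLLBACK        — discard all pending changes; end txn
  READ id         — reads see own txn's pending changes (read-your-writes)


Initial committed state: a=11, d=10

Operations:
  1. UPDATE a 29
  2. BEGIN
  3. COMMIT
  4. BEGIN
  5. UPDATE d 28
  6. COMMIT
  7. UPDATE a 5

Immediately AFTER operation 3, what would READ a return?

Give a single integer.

Initial committed: {a=11, d=10}
Op 1: UPDATE a=29 (auto-commit; committed a=29)
Op 2: BEGIN: in_txn=True, pending={}
Op 3: COMMIT: merged [] into committed; committed now {a=29, d=10}
After op 3: visible(a) = 29 (pending={}, committed={a=29, d=10})

Answer: 29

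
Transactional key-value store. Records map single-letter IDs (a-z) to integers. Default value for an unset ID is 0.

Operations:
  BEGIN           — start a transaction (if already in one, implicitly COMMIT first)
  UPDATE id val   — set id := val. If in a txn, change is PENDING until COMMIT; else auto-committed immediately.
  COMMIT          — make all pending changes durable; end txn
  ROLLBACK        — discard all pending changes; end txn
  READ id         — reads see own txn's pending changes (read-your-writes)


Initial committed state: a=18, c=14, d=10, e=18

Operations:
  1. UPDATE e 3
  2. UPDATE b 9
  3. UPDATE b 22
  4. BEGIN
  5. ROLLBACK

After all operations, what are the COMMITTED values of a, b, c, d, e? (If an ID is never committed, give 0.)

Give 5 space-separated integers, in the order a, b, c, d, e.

Answer: 18 22 14 10 3

Derivation:
Initial committed: {a=18, c=14, d=10, e=18}
Op 1: UPDATE e=3 (auto-commit; committed e=3)
Op 2: UPDATE b=9 (auto-commit; committed b=9)
Op 3: UPDATE b=22 (auto-commit; committed b=22)
Op 4: BEGIN: in_txn=True, pending={}
Op 5: ROLLBACK: discarded pending []; in_txn=False
Final committed: {a=18, b=22, c=14, d=10, e=3}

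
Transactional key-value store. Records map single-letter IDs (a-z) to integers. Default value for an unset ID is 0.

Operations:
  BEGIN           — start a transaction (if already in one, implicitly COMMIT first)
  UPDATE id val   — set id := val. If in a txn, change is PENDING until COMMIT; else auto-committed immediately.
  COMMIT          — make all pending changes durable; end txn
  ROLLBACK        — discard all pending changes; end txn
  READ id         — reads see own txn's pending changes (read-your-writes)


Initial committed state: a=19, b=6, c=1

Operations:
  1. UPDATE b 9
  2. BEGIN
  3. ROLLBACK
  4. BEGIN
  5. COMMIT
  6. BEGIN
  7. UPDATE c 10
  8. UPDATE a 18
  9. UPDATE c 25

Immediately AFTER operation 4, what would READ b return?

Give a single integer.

Initial committed: {a=19, b=6, c=1}
Op 1: UPDATE b=9 (auto-commit; committed b=9)
Op 2: BEGIN: in_txn=True, pending={}
Op 3: ROLLBACK: discarded pending []; in_txn=False
Op 4: BEGIN: in_txn=True, pending={}
After op 4: visible(b) = 9 (pending={}, committed={a=19, b=9, c=1})

Answer: 9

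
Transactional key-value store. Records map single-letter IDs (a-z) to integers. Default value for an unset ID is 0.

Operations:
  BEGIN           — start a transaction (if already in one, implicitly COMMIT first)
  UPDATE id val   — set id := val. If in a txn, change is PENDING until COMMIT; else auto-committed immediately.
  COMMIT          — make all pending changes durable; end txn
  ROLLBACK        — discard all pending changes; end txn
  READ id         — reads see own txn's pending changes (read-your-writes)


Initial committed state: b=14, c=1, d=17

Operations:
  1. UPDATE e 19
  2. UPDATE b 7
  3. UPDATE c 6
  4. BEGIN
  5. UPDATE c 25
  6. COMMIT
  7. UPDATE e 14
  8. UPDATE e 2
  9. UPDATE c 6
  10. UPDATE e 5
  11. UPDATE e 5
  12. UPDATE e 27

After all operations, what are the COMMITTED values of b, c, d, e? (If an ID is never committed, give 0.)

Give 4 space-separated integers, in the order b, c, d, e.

Answer: 7 6 17 27

Derivation:
Initial committed: {b=14, c=1, d=17}
Op 1: UPDATE e=19 (auto-commit; committed e=19)
Op 2: UPDATE b=7 (auto-commit; committed b=7)
Op 3: UPDATE c=6 (auto-commit; committed c=6)
Op 4: BEGIN: in_txn=True, pending={}
Op 5: UPDATE c=25 (pending; pending now {c=25})
Op 6: COMMIT: merged ['c'] into committed; committed now {b=7, c=25, d=17, e=19}
Op 7: UPDATE e=14 (auto-commit; committed e=14)
Op 8: UPDATE e=2 (auto-commit; committed e=2)
Op 9: UPDATE c=6 (auto-commit; committed c=6)
Op 10: UPDATE e=5 (auto-commit; committed e=5)
Op 11: UPDATE e=5 (auto-commit; committed e=5)
Op 12: UPDATE e=27 (auto-commit; committed e=27)
Final committed: {b=7, c=6, d=17, e=27}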